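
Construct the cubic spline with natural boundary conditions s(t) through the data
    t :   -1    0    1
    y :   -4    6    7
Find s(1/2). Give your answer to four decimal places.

7.3438

Let σ_i = s''(x_i). Step sizes h_i = 1, 1; slopes of the chords Δ_i = (y_(i+1) - y_i)/h_i = 10, 1.
  1·σ_0 + 4·σ_1 + 1·σ_2 = 6(Δ_1 - Δ_0) = -54
Natural end conditions: σ_0 = σ_2 = 0.
Solving the tridiagonal system: σ_0 = 0, σ_1 = -27/2, σ_2 = 0.
On [0, 1], s(t) = 6 + 11/2·t - 27/4·t² + 9/4·t³.
With t = 1/2: s(1/2) = 235/32.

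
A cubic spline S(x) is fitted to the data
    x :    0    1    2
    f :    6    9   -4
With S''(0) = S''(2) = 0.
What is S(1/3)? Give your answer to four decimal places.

Let m_i = S''(x_i). Step sizes h_i = 1, 1; slopes of the chords Δ_i = (y_(i+1) - y_i)/h_i = 3, -13.
  1·m_0 + 4·m_1 + 1·m_2 = 6(Δ_1 - Δ_0) = -96
Natural end conditions: m_0 = m_2 = 0.
Solving the tridiagonal system: m_0 = 0, m_1 = -24, m_2 = 0.
On [0, 1], S(x) = 6 + 7·x + 0·x² - 4·x³.
With x = 1/3: S(1/3) = 221/27.

8.1852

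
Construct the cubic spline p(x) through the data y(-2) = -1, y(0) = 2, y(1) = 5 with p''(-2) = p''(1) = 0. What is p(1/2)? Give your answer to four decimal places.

3.4063

Let M_i = p''(x_i). Step sizes h_i = 2, 1; slopes of the chords Δ_i = (y_(i+1) - y_i)/h_i = 3/2, 3.
  2·M_0 + 6·M_1 + 1·M_2 = 6(Δ_1 - Δ_0) = 9
Natural end conditions: M_0 = M_2 = 0.
Hence M_0 = 0, M_1 = 3/2, M_2 = 0.
On [0, 1], p(x) = 2 + 5/2·x + 3/4·x² - 1/4·x³.
With x = 1/2: p(1/2) = 109/32.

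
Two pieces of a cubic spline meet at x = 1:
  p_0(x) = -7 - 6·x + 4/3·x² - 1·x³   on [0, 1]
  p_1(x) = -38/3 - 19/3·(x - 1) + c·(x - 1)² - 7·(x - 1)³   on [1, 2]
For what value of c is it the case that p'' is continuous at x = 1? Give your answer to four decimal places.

p_0''(x) = 8/3 - 6·x, so p_0''(1) = -10/3. On the right, p_1''(1) = 2c, so c = -5/3.

-1.6667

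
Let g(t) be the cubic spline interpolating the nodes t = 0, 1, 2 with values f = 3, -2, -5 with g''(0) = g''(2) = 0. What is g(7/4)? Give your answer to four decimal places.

Put M_i = g'' at the i-th knot. Here h = (1, 1) and Δ = (-5, -3), so the interior equations h_(i-1)·M_(i-1) + 2(h_(i-1)+h_i)·M_i + h_i·M_(i+1) = 6(Δ_i − Δ_(i-1)) read
  1·M_0 + 4·M_1 + 1·M_2 = 6(Δ_1 - Δ_0) = 12
Natural end conditions: M_0 = M_2 = 0.
Solving the tridiagonal system: M_0 = 0, M_1 = 3, M_2 = 0.
On [1, 2], g(t) = -2 - 4·(t - 1) + 3/2·(t - 1)² - 1/2·(t - 1)³.
With (t - 1) = 3/4: g(7/4) = -559/128.

-4.3672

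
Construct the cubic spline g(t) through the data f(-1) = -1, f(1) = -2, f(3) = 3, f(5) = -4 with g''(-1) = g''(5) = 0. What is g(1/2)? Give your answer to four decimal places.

Put M_i = g'' at the i-th knot. Here h = (2, 2, 2) and Δ = (-1/2, 5/2, -7/2), so the interior equations h_(i-1)·M_(i-1) + 2(h_(i-1)+h_i)·M_i + h_i·M_(i+1) = 6(Δ_i − Δ_(i-1)) read
  2·M_0 + 8·M_1 + 2·M_2 = 6(Δ_1 - Δ_0) = 18
  2·M_1 + 8·M_2 + 2·M_3 = 6(Δ_2 - Δ_1) = -36
Natural end conditions: M_0 = M_3 = 0.
Solving: M_0 = 0, M_1 = 18/5, M_2 = -27/5, M_3 = 0.
On [-1, 1], g(t) = -1 - 17/10·(t + 1) + 0·(t + 1)² + 3/10·(t + 1)³.
With (t + 1) = 3/2: g(1/2) = -203/80.

-2.5375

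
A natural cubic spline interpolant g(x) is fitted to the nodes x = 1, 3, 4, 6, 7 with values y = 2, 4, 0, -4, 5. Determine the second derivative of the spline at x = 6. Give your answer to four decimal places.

11.3226

Put M_i = g'' at the i-th knot. Here h = (2, 1, 2, 1) and Δ = (1, -4, -2, 9), so the interior equations h_(i-1)·M_(i-1) + 2(h_(i-1)+h_i)·M_i + h_i·M_(i+1) = 6(Δ_i − Δ_(i-1)) read
  2·M_0 + 6·M_1 + 1·M_2 = 6(Δ_1 - Δ_0) = -30
  1·M_1 + 6·M_2 + 2·M_3 = 6(Δ_2 - Δ_1) = 12
  2·M_2 + 6·M_3 + 1·M_4 = 6(Δ_3 - Δ_2) = 66
Natural end conditions: M_0 = M_4 = 0.
Hence M_0 = 0, M_1 = -150/31, M_2 = -30/31, M_3 = 351/31, M_4 = 0.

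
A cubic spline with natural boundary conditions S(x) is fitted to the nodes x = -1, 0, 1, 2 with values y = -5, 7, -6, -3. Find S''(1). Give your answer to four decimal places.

35.6000

Let m_i = S''(x_i). Step sizes h_i = 1, 1, 1; slopes of the chords Δ_i = (y_(i+1) - y_i)/h_i = 12, -13, 3.
  1·m_0 + 4·m_1 + 1·m_2 = 6(Δ_1 - Δ_0) = -150
  1·m_1 + 4·m_2 + 1·m_3 = 6(Δ_2 - Δ_1) = 96
Natural end conditions: m_0 = m_3 = 0.
Hence m_0 = 0, m_1 = -232/5, m_2 = 178/5, m_3 = 0.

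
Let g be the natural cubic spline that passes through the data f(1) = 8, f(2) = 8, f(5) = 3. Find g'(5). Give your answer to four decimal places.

-2.2917

Put M_i = g'' at the i-th knot. Here h = (1, 3) and Δ = (0, -5/3), so the interior equations h_(i-1)·M_(i-1) + 2(h_(i-1)+h_i)·M_i + h_i·M_(i+1) = 6(Δ_i − Δ_(i-1)) read
  1·M_0 + 8·M_1 + 3·M_2 = 6(Δ_1 - Δ_0) = -10
Natural end conditions: M_0 = M_2 = 0.
Solving: M_0 = 0, M_1 = -5/4, M_2 = 0.
On [2, 5], g'(x) = b_1 + 2c_1·(x - 2) + 3d_1·(x - 2)² with b_1 = Δ_1 - h_1(2M_1 + M_2)/6 = -5/12, c_1 = M_1/2 = -5/8, d_1 = (M_2 - M_1)/(6h_1) = 5/72. So g'(5) = -55/24.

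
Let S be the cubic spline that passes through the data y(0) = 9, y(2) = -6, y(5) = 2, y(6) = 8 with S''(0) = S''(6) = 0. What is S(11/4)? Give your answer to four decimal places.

-7.0512

Put σ_i = S'' at the i-th knot. Here h = (2, 3, 1) and Δ = (-15/2, 8/3, 6), so the interior equations h_(i-1)·σ_(i-1) + 2(h_(i-1)+h_i)·σ_i + h_i·σ_(i+1) = 6(Δ_i − Δ_(i-1)) read
  2·σ_0 + 10·σ_1 + 3·σ_2 = 6(Δ_1 - Δ_0) = 61
  3·σ_1 + 8·σ_2 + 1·σ_3 = 6(Δ_2 - Δ_1) = 20
Natural end conditions: σ_0 = σ_3 = 0.
Forward elimination and back-substitution give σ_0 = 0, σ_1 = 428/71, σ_2 = 17/71, σ_3 = 0.
On [2, 5], S(t) = -6 - 1483/426·(t - 2) + 214/71·(t - 2)² - 137/426·(t - 2)³.
With (t - 2) = 3/4: S(11/4) = -64081/9088.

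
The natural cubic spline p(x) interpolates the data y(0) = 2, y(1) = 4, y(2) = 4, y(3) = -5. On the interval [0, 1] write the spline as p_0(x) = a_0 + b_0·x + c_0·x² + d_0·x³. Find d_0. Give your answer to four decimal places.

0.0667

With M_i denoting the second derivative at x_i, h_i = 1, 1, 1, and Δ_i = (y_(i+1) − y_i)/h_i = 2, 0, -9:
  1·M_0 + 4·M_1 + 1·M_2 = 6(Δ_1 - Δ_0) = -12
  1·M_1 + 4·M_2 + 1·M_3 = 6(Δ_2 - Δ_1) = -54
Natural end conditions: M_0 = M_3 = 0.
Hence M_0 = 0, M_1 = 2/5, M_2 = -68/5, M_3 = 0.
On [0, 1], with p_0(x) = a_0 + b_0·x + c_0·x² + d_0·x³: c_0 = M_0/2 = 0, d_0 = (M_1 - M_0)/(6h_0) = 1/15, b_0 = Δ_0 - h_0(2M_0 + M_1)/6 = 29/15.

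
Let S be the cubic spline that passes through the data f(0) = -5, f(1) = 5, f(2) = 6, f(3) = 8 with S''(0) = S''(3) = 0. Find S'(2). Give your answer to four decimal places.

With M_i denoting the second derivative at x_i, h_i = 1, 1, 1, and Δ_i = (y_(i+1) − y_i)/h_i = 10, 1, 2:
  1·M_0 + 4·M_1 + 1·M_2 = 6(Δ_1 - Δ_0) = -54
  1·M_1 + 4·M_2 + 1·M_3 = 6(Δ_2 - Δ_1) = 6
Natural end conditions: M_0 = M_3 = 0.
Forward elimination and back-substitution give M_0 = 0, M_1 = -74/5, M_2 = 26/5, M_3 = 0.
On [2, 3], S'(x) = b_2 + 2c_2·(x - 2) + 3d_2·(x - 2)² with b_2 = Δ_2 - h_2(2M_2 + M_3)/6 = 4/15, c_2 = M_2/2 = 13/5, d_2 = (M_3 - M_2)/(6h_2) = -13/15. So S'(2) = 4/15.

0.2667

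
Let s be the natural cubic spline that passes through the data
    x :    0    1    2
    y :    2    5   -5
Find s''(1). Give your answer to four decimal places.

Put M_i = s'' at the i-th knot. Here h = (1, 1) and Δ = (3, -10), so the interior equations h_(i-1)·M_(i-1) + 2(h_(i-1)+h_i)·M_i + h_i·M_(i+1) = 6(Δ_i − Δ_(i-1)) read
  1·M_0 + 4·M_1 + 1·M_2 = 6(Δ_1 - Δ_0) = -78
Natural end conditions: M_0 = M_2 = 0.
Solving: M_0 = 0, M_1 = -39/2, M_2 = 0.

-19.5000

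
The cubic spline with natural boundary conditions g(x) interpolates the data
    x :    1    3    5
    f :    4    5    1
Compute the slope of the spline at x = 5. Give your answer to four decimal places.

-2.6250

Write M_i for g''(x_i). With h_i = 2, 2 and divided differences Δ_i = 1/2, -2, the continuity of g' gives the tridiagonal system
  2·M_0 + 8·M_1 + 2·M_2 = 6(Δ_1 - Δ_0) = -15
Natural end conditions: M_0 = M_2 = 0.
Hence M_0 = 0, M_1 = -15/8, M_2 = 0.
On [3, 5], g'(x) = b_1 + 2c_1·(x - 3) + 3d_1·(x - 3)² with b_1 = Δ_1 - h_1(2M_1 + M_2)/6 = -3/4, c_1 = M_1/2 = -15/16, d_1 = (M_2 - M_1)/(6h_1) = 5/32. So g'(5) = -21/8.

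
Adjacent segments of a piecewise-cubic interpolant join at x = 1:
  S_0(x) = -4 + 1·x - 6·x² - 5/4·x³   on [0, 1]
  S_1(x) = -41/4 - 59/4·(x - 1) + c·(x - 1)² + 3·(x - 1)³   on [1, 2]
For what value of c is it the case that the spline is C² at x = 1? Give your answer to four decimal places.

S_0''(x) = -12 - 15/2·x, so S_0''(1) = -39/2. On the right, S_1''(1) = 2c, so c = -39/4.

-9.7500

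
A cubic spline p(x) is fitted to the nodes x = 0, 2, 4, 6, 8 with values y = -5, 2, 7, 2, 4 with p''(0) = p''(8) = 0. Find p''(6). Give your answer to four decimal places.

Write m_i for p''(x_i). With h_i = 2, 2, 2, 2 and divided differences Δ_i = 7/2, 5/2, -5/2, 1, the continuity of p' gives the tridiagonal system
  2·m_0 + 8·m_1 + 2·m_2 = 6(Δ_1 - Δ_0) = -6
  2·m_1 + 8·m_2 + 2·m_3 = 6(Δ_2 - Δ_1) = -30
  2·m_2 + 8·m_3 + 2·m_4 = 6(Δ_3 - Δ_2) = 21
Natural end conditions: m_0 = m_4 = 0.
Forward elimination and back-substitution give m_0 = 0, m_1 = 51/112, m_2 = -135/28, m_3 = 429/112, m_4 = 0.

3.8304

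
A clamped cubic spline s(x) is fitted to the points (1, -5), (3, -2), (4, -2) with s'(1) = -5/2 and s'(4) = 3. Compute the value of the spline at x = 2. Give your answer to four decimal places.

Put M_i = s'' at the i-th knot. Here h = (2, 1) and Δ = (3/2, 0), so the interior equations h_(i-1)·M_(i-1) + 2(h_(i-1)+h_i)·M_i + h_i·M_(i+1) = 6(Δ_i − Δ_(i-1)) read
  2·M_0 + 6·M_1 + 1·M_2 = 6(Δ_1 - Δ_0) = -9
Clamped end conditions give two more equations: 2h_0·M_0 + h_0·M_1 = 6(Δ_0 - s'(1)) = 24 and h_1·M_1 + 2h_1·M_2 = 6(s'(4) - Δ_1) = 18.
Hence M_0 = 28/3, M_1 = -20/3, M_2 = 37/3.
On [1, 3], s(x) = -5 - 5/2·(x - 1) + 14/3·(x - 1)² - 4/3·(x - 1)³.
With (x - 1) = 1: s(2) = -25/6.

-4.1667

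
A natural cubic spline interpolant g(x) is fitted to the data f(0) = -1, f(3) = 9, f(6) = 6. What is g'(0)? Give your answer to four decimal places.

Write M_i for g''(x_i). With h_i = 3, 3 and divided differences Δ_i = 10/3, -1, the continuity of g' gives the tridiagonal system
  3·M_0 + 12·M_1 + 3·M_2 = 6(Δ_1 - Δ_0) = -26
Natural end conditions: M_0 = M_2 = 0.
Solving the tridiagonal system: M_0 = 0, M_1 = -13/6, M_2 = 0.
On [0, 3], g'(x) = b_0 + 2c_0·x + 3d_0·x² with b_0 = Δ_0 - h_0(2M_0 + M_1)/6 = 53/12, c_0 = M_0/2 = 0, d_0 = (M_1 - M_0)/(6h_0) = -13/108. So g'(0) = 53/12.

4.4167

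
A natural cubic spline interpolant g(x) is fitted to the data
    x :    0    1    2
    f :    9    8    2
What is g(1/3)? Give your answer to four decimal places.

With m_i denoting the second derivative at x_i, h_i = 1, 1, and Δ_i = (y_(i+1) − y_i)/h_i = -1, -6:
  1·m_0 + 4·m_1 + 1·m_2 = 6(Δ_1 - Δ_0) = -30
Natural end conditions: m_0 = m_2 = 0.
Solving the tridiagonal system: m_0 = 0, m_1 = -15/2, m_2 = 0.
On [0, 1], g(x) = 9 + 1/4·x + 0·x² - 5/4·x³.
With x = 1/3: g(1/3) = 244/27.

9.0370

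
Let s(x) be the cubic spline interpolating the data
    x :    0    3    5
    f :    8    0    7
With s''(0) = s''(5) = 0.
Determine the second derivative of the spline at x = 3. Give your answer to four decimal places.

3.7000

Let σ_i = s''(x_i). Step sizes h_i = 3, 2; slopes of the chords Δ_i = (y_(i+1) - y_i)/h_i = -8/3, 7/2.
  3·σ_0 + 10·σ_1 + 2·σ_2 = 6(Δ_1 - Δ_0) = 37
Natural end conditions: σ_0 = σ_2 = 0.
Solving the tridiagonal system: σ_0 = 0, σ_1 = 37/10, σ_2 = 0.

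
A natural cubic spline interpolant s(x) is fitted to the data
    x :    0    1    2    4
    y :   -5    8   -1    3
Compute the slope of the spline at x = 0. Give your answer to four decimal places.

19.2174

Write σ_i for s''(x_i). With h_i = 1, 1, 2 and divided differences Δ_i = 13, -9, 2, the continuity of s' gives the tridiagonal system
  1·σ_0 + 4·σ_1 + 1·σ_2 = 6(Δ_1 - Δ_0) = -132
  1·σ_1 + 6·σ_2 + 2·σ_3 = 6(Δ_2 - Δ_1) = 66
Natural end conditions: σ_0 = σ_3 = 0.
Solving the tridiagonal system: σ_0 = 0, σ_1 = -858/23, σ_2 = 396/23, σ_3 = 0.
On [0, 1], s'(x) = b_0 + 2c_0·x + 3d_0·x² with b_0 = Δ_0 - h_0(2σ_0 + σ_1)/6 = 442/23, c_0 = σ_0/2 = 0, d_0 = (σ_1 - σ_0)/(6h_0) = -143/23. So s'(0) = 442/23.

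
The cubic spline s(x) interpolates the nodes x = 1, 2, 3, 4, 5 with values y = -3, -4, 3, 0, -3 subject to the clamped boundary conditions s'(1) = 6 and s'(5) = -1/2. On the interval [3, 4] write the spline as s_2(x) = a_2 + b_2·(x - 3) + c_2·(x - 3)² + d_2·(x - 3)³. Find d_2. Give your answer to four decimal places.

4.4911

Let m_i = s''(x_i). Step sizes h_i = 1, 1, 1, 1; slopes of the chords Δ_i = (y_(i+1) - y_i)/h_i = -1, 7, -3, -3.
  1·m_0 + 4·m_1 + 1·m_2 = 6(Δ_1 - Δ_0) = 48
  1·m_1 + 4·m_2 + 1·m_3 = 6(Δ_2 - Δ_1) = -60
  1·m_2 + 4·m_3 + 1·m_4 = 6(Δ_3 - Δ_2) = 0
Clamped end conditions give two more equations: 2h_0·m_0 + h_0·m_1 = 6(Δ_0 - s'(1)) = -42 and h_3·m_3 + 2h_3·m_4 = 6(s'(5) - Δ_3) = 15.
Solving the tridiagonal system: m_0 = -1909/56, m_1 = 733/28, m_2 = -181/8, m_3 = 121/28, m_4 = 299/56.
On [3, 4], with s_2(x) = a_2 + b_2·(x - 3) + c_2·(x - 3)² + d_2·(x - 3)³: c_2 = m_2/2 = -181/16, d_2 = (m_3 - m_2)/(6h_2) = 503/112, b_2 = Δ_2 - h_2(2m_2 + m_3)/6 = 107/28.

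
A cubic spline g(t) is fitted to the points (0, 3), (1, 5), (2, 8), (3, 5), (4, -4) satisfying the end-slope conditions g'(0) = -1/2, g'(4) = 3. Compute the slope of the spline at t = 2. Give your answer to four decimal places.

1.6786

With M_i denoting the second derivative at x_i, h_i = 1, 1, 1, 1, and Δ_i = (y_(i+1) − y_i)/h_i = 2, 3, -3, -9:
  1·M_0 + 4·M_1 + 1·M_2 = 6(Δ_1 - Δ_0) = 6
  1·M_1 + 4·M_2 + 1·M_3 = 6(Δ_2 - Δ_1) = -36
  1·M_2 + 4·M_3 + 1·M_4 = 6(Δ_3 - Δ_2) = -36
Clamped end conditions give two more equations: 2h_0·M_0 + h_0·M_1 = 6(Δ_0 - g'(0)) = 15 and h_3·M_3 + 2h_3·M_4 = 6(g'(4) - Δ_3) = 72.
Solving: M_0 = 397/56, M_1 = 23/28, M_2 = -35/8, M_3 = -541/28, M_4 = 2557/56.
On [2, 3], g'(t) = b_2 + 2c_2·(t - 2) + 3d_2·(t - 2)² with b_2 = Δ_2 - h_2(2M_2 + M_3)/6 = 47/28, c_2 = M_2/2 = -35/16, d_2 = (M_3 - M_2)/(6h_2) = -279/112. So g'(2) = 47/28.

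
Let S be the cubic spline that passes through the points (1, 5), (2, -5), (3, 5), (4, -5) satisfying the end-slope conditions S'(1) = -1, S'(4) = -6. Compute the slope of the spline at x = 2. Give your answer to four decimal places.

-0.1333

With σ_i denoting the second derivative at x_i, h_i = 1, 1, 1, and Δ_i = (y_(i+1) − y_i)/h_i = -10, 10, -10:
  1·σ_0 + 4·σ_1 + 1·σ_2 = 6(Δ_1 - Δ_0) = 120
  1·σ_1 + 4·σ_2 + 1·σ_3 = 6(Δ_2 - Δ_1) = -120
Clamped end conditions give two more equations: 2h_0·σ_0 + h_0·σ_1 = 6(Δ_0 - S'(1)) = -54 and h_2·σ_2 + 2h_2·σ_3 = 6(S'(4) - Δ_2) = 24.
Hence σ_0 = -836/15, σ_1 = 862/15, σ_2 = -812/15, σ_3 = 586/15.
On [2, 3], S'(x) = b_1 + 2c_1·(x - 2) + 3d_1·(x - 2)² with b_1 = Δ_1 - h_1(2σ_1 + σ_2)/6 = -2/15, c_1 = σ_1/2 = 431/15, d_1 = (σ_2 - σ_1)/(6h_1) = -93/5. So S'(2) = -2/15.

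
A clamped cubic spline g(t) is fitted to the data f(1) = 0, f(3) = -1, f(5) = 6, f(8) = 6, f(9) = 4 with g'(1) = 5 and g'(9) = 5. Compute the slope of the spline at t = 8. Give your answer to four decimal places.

-4.6354

Let σ_i = g''(x_i). Step sizes h_i = 2, 2, 3, 1; slopes of the chords Δ_i = (y_(i+1) - y_i)/h_i = -1/2, 7/2, 0, -2.
  2·σ_0 + 8·σ_1 + 2·σ_2 = 6(Δ_1 - Δ_0) = 24
  2·σ_1 + 10·σ_2 + 3·σ_3 = 6(Δ_2 - Δ_1) = -21
  3·σ_2 + 8·σ_3 + 1·σ_4 = 6(Δ_3 - Δ_2) = -12
Clamped end conditions give two more equations: 2h_0·σ_0 + h_0·σ_1 = 6(Δ_0 - g'(1)) = -33 and h_3·σ_3 + 2h_3·σ_4 = 6(g'(9) - Δ_3) = 42.
Hence σ_0 = -551/48, σ_1 = 155/24, σ_2 = -113/48, σ_3 = -83/24, σ_4 = 1091/48.
On [8, 9], g'(t) = b_3 + 2c_3·(t - 8) + 3d_3·(t - 8)² with b_3 = Δ_3 - h_3(2σ_3 + σ_4)/6 = -445/96, c_3 = σ_3/2 = -83/48, d_3 = (σ_4 - σ_3)/(6h_3) = 419/96. So g'(8) = -445/96.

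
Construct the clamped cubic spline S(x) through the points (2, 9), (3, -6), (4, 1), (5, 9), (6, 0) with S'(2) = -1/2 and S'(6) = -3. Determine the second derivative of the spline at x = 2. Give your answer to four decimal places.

-68.9821

With m_i denoting the second derivative at x_i, h_i = 1, 1, 1, 1, and Δ_i = (y_(i+1) − y_i)/h_i = -15, 7, 8, -9:
  1·m_0 + 4·m_1 + 1·m_2 = 6(Δ_1 - Δ_0) = 132
  1·m_1 + 4·m_2 + 1·m_3 = 6(Δ_2 - Δ_1) = 6
  1·m_2 + 4·m_3 + 1·m_4 = 6(Δ_3 - Δ_2) = -102
Clamped end conditions give two more equations: 2h_0·m_0 + h_0·m_1 = 6(Δ_0 - S'(2)) = -87 and h_3·m_3 + 2h_3·m_4 = 6(S'(6) - Δ_3) = 36.
Solving: m_0 = -3863/56, m_1 = 1427/28, m_2 = -23/8, m_3 = -937/28, m_4 = 1945/56.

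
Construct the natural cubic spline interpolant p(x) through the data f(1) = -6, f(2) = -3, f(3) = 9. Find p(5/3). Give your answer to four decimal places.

-4.8333

Write M_i for p''(x_i). With h_i = 1, 1 and divided differences Δ_i = 3, 12, the continuity of p' gives the tridiagonal system
  1·M_0 + 4·M_1 + 1·M_2 = 6(Δ_1 - Δ_0) = 54
Natural end conditions: M_0 = M_2 = 0.
Solving: M_0 = 0, M_1 = 27/2, M_2 = 0.
On [1, 2], p(x) = -6 + 3/4·(x - 1) + 0·(x - 1)² + 9/4·(x - 1)³.
With (x - 1) = 2/3: p(5/3) = -29/6.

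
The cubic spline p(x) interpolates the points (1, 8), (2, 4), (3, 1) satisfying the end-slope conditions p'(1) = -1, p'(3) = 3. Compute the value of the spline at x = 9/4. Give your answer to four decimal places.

2.5820

Let σ_i = p''(x_i). Step sizes h_i = 1, 1; slopes of the chords Δ_i = (y_(i+1) - y_i)/h_i = -4, -3.
  1·σ_0 + 4·σ_1 + 1·σ_2 = 6(Δ_1 - Δ_0) = 6
Clamped end conditions give two more equations: 2h_0·σ_0 + h_0·σ_1 = 6(Δ_0 - p'(1)) = -18 and h_1·σ_1 + 2h_1·σ_2 = 6(p'(3) - Δ_1) = 36.
Solving: σ_0 = -17/2, σ_1 = -1, σ_2 = 37/2.
On [2, 3], p(x) = 4 - 23/4·(x - 2) - 1/2·(x - 2)² + 13/4·(x - 2)³.
With (x - 2) = 1/4: p(9/4) = 661/256.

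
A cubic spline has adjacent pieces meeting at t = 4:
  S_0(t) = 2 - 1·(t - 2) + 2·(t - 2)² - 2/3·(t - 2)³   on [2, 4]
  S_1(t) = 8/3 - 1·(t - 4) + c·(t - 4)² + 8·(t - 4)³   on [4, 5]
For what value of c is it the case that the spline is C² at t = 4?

S_0''(t) = 4 - 4·(t - 2), so S_0''(4) = -4. On the right, S_1''(4) = 2c, so c = -2.

-2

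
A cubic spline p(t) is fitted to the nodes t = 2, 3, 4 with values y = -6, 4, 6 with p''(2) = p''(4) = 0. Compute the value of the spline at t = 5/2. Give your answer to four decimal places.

Write m_i for p''(x_i). With h_i = 1, 1 and divided differences Δ_i = 10, 2, the continuity of p' gives the tridiagonal system
  1·m_0 + 4·m_1 + 1·m_2 = 6(Δ_1 - Δ_0) = -48
Natural end conditions: m_0 = m_2 = 0.
Solving: m_0 = 0, m_1 = -12, m_2 = 0.
On [2, 3], p(t) = -6 + 12·(t - 2) + 0·(t - 2)² - 2·(t - 2)³.
With (t - 2) = 1/2: p(5/2) = -1/4.

-0.2500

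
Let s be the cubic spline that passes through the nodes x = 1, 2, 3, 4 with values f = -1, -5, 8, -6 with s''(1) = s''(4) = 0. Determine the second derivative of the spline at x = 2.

38

Let m_i = s''(x_i). Step sizes h_i = 1, 1, 1; slopes of the chords Δ_i = (y_(i+1) - y_i)/h_i = -4, 13, -14.
  1·m_0 + 4·m_1 + 1·m_2 = 6(Δ_1 - Δ_0) = 102
  1·m_1 + 4·m_2 + 1·m_3 = 6(Δ_2 - Δ_1) = -162
Natural end conditions: m_0 = m_3 = 0.
Solving: m_0 = 0, m_1 = 38, m_2 = -50, m_3 = 0.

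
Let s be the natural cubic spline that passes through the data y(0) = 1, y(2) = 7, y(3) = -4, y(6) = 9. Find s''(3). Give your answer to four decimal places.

13.5319

Write M_i for s''(x_i). With h_i = 2, 1, 3 and divided differences Δ_i = 3, -11, 13/3, the continuity of s' gives the tridiagonal system
  2·M_0 + 6·M_1 + 1·M_2 = 6(Δ_1 - Δ_0) = -84
  1·M_1 + 8·M_2 + 3·M_3 = 6(Δ_2 - Δ_1) = 92
Natural end conditions: M_0 = M_3 = 0.
Forward elimination and back-substitution give M_0 = 0, M_1 = -764/47, M_2 = 636/47, M_3 = 0.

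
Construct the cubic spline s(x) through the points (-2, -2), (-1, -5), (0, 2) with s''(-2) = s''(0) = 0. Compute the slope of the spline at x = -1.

2

Let m_i = s''(x_i). Step sizes h_i = 1, 1; slopes of the chords Δ_i = (y_(i+1) - y_i)/h_i = -3, 7.
  1·m_0 + 4·m_1 + 1·m_2 = 6(Δ_1 - Δ_0) = 60
Natural end conditions: m_0 = m_2 = 0.
Solving: m_0 = 0, m_1 = 15, m_2 = 0.
On [-1, 0], s'(x) = b_1 + 2c_1·(x + 1) + 3d_1·(x + 1)² with b_1 = Δ_1 - h_1(2m_1 + m_2)/6 = 2, c_1 = m_1/2 = 15/2, d_1 = (m_2 - m_1)/(6h_1) = -5/2. So s'(-1) = 2.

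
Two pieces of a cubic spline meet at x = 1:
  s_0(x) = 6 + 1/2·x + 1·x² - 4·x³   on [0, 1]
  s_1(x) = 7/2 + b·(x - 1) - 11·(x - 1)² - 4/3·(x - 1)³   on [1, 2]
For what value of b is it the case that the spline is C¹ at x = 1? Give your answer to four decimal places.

-9.5000

s_0'(x) = 1/2 + 2·x - 12·x², so s_0'(1) = -19/2. On the right, s_1'(1) = b, so b = -19/2.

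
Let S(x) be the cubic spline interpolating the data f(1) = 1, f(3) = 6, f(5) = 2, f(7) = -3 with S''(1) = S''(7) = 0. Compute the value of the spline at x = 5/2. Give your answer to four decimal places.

5.5156

Put M_i = S'' at the i-th knot. Here h = (2, 2, 2) and Δ = (5/2, -2, -5/2), so the interior equations h_(i-1)·M_(i-1) + 2(h_(i-1)+h_i)·M_i + h_i·M_(i+1) = 6(Δ_i − Δ_(i-1)) read
  2·M_0 + 8·M_1 + 2·M_2 = 6(Δ_1 - Δ_0) = -27
  2·M_1 + 8·M_2 + 2·M_3 = 6(Δ_2 - Δ_1) = -3
Natural end conditions: M_0 = M_3 = 0.
Hence M_0 = 0, M_1 = -7/2, M_2 = 1/2, M_3 = 0.
On [1, 3], S(x) = 1 + 11/3·(x - 1) + 0·(x - 1)² - 7/24·(x - 1)³.
With (x - 1) = 3/2: S(5/2) = 353/64.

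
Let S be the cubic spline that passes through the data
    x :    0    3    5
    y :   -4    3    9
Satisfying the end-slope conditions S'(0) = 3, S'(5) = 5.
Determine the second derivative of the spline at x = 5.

Let M_i = S''(x_i). Step sizes h_i = 3, 2; slopes of the chords Δ_i = (y_(i+1) - y_i)/h_i = 7/3, 3.
  3·M_0 + 10·M_1 + 2·M_2 = 6(Δ_1 - Δ_0) = 4
Clamped end conditions give two more equations: 2h_0·M_0 + h_0·M_1 = 6(Δ_0 - S'(0)) = -4 and h_1·M_1 + 2h_1·M_2 = 6(S'(5) - Δ_1) = 12.
Solving: M_0 = -2/3, M_1 = 0, M_2 = 3.

3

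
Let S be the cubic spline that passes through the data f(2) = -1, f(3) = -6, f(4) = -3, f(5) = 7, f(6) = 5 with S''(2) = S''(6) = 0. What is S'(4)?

Put M_i = S'' at the i-th knot. Here h = (1, 1, 1, 1) and Δ = (-5, 3, 10, -2), so the interior equations h_(i-1)·M_(i-1) + 2(h_(i-1)+h_i)·M_i + h_i·M_(i+1) = 6(Δ_i − Δ_(i-1)) read
  1·M_0 + 4·M_1 + 1·M_2 = 6(Δ_1 - Δ_0) = 48
  1·M_1 + 4·M_2 + 1·M_3 = 6(Δ_2 - Δ_1) = 42
  1·M_2 + 4·M_3 + 1·M_4 = 6(Δ_3 - Δ_2) = -72
Natural end conditions: M_0 = M_4 = 0.
Solving the tridiagonal system: M_0 = 0, M_1 = 60/7, M_2 = 96/7, M_3 = -150/7, M_4 = 0.
On [4, 5], S'(x) = b_2 + 2c_2·(x - 4) + 3d_2·(x - 4)² with b_2 = Δ_2 - h_2(2M_2 + M_3)/6 = 9, c_2 = M_2/2 = 48/7, d_2 = (M_3 - M_2)/(6h_2) = -41/7. So S'(4) = 9.

9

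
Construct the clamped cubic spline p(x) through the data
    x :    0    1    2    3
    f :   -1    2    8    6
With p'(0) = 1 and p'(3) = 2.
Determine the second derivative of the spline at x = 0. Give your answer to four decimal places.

1.4667

Put M_i = p'' at the i-th knot. Here h = (1, 1, 1) and Δ = (3, 6, -2), so the interior equations h_(i-1)·M_(i-1) + 2(h_(i-1)+h_i)·M_i + h_i·M_(i+1) = 6(Δ_i − Δ_(i-1)) read
  1·M_0 + 4·M_1 + 1·M_2 = 6(Δ_1 - Δ_0) = 18
  1·M_1 + 4·M_2 + 1·M_3 = 6(Δ_2 - Δ_1) = -48
Clamped end conditions give two more equations: 2h_0·M_0 + h_0·M_1 = 6(Δ_0 - p'(0)) = 12 and h_2·M_2 + 2h_2·M_3 = 6(p'(3) - Δ_2) = 24.
Forward elimination and back-substitution give M_0 = 22/15, M_1 = 136/15, M_2 = -296/15, M_3 = 328/15.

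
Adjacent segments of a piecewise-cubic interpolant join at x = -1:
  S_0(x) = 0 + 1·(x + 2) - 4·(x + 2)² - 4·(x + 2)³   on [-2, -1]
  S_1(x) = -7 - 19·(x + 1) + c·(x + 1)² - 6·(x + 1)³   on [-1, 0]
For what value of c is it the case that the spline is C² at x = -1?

S_0''(x) = -8 - 24·(x + 2), so S_0''(-1) = -32. On the right, S_1''(-1) = 2c, so c = -16.

-16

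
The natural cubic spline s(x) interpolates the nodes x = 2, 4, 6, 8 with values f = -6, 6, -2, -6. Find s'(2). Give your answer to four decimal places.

With m_i denoting the second derivative at x_i, h_i = 2, 2, 2, and Δ_i = (y_(i+1) − y_i)/h_i = 6, -4, -2:
  2·m_0 + 8·m_1 + 2·m_2 = 6(Δ_1 - Δ_0) = -60
  2·m_1 + 8·m_2 + 2·m_3 = 6(Δ_2 - Δ_1) = 12
Natural end conditions: m_0 = m_3 = 0.
Forward elimination and back-substitution give m_0 = 0, m_1 = -42/5, m_2 = 18/5, m_3 = 0.
On [2, 4], s'(x) = b_0 + 2c_0·(x - 2) + 3d_0·(x - 2)² with b_0 = Δ_0 - h_0(2m_0 + m_1)/6 = 44/5, c_0 = m_0/2 = 0, d_0 = (m_1 - m_0)/(6h_0) = -7/10. So s'(2) = 44/5.

8.8000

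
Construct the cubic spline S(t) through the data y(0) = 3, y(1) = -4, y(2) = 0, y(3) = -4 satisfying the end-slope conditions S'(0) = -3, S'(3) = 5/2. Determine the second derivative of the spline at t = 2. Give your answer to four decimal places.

Let σ_i = S''(x_i). Step sizes h_i = 1, 1, 1; slopes of the chords Δ_i = (y_(i+1) - y_i)/h_i = -7, 4, -4.
  1·σ_0 + 4·σ_1 + 1·σ_2 = 6(Δ_1 - Δ_0) = 66
  1·σ_1 + 4·σ_2 + 1·σ_3 = 6(Δ_2 - Δ_1) = -48
Clamped end conditions give two more equations: 2h_0·σ_0 + h_0·σ_1 = 6(Δ_0 - S'(0)) = -24 and h_2·σ_2 + 2h_2·σ_3 = 6(S'(3) - Δ_2) = 39.
Solving the tridiagonal system: σ_0 = -407/15, σ_1 = 454/15, σ_2 = -419/15, σ_3 = 502/15.

-27.9333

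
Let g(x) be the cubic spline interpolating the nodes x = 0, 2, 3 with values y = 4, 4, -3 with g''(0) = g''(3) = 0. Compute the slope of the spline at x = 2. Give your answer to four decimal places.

-4.6667

Let σ_i = g''(x_i). Step sizes h_i = 2, 1; slopes of the chords Δ_i = (y_(i+1) - y_i)/h_i = 0, -7.
  2·σ_0 + 6·σ_1 + 1·σ_2 = 6(Δ_1 - Δ_0) = -42
Natural end conditions: σ_0 = σ_2 = 0.
Forward elimination and back-substitution give σ_0 = 0, σ_1 = -7, σ_2 = 0.
On [2, 3], g'(x) = b_1 + 2c_1·(x - 2) + 3d_1·(x - 2)² with b_1 = Δ_1 - h_1(2σ_1 + σ_2)/6 = -14/3, c_1 = σ_1/2 = -7/2, d_1 = (σ_2 - σ_1)/(6h_1) = 7/6. So g'(2) = -14/3.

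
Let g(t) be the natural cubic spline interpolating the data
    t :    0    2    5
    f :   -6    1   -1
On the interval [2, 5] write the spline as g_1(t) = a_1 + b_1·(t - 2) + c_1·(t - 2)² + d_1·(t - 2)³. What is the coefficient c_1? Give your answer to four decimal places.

-1.2500

Write m_i for g''(x_i). With h_i = 2, 3 and divided differences Δ_i = 7/2, -2/3, the continuity of g' gives the tridiagonal system
  2·m_0 + 10·m_1 + 3·m_2 = 6(Δ_1 - Δ_0) = -25
Natural end conditions: m_0 = m_2 = 0.
Solving: m_0 = 0, m_1 = -5/2, m_2 = 0.
On [2, 5], with g_1(t) = a_1 + b_1·(t - 2) + c_1·(t - 2)² + d_1·(t - 2)³: c_1 = m_1/2 = -5/4, d_1 = (m_2 - m_1)/(6h_1) = 5/36, b_1 = Δ_1 - h_1(2m_1 + m_2)/6 = 11/6.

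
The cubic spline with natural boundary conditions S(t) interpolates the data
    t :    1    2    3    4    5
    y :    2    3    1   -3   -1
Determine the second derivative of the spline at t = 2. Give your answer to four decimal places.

-3.3214

Put m_i = S'' at the i-th knot. Here h = (1, 1, 1, 1) and Δ = (1, -2, -4, 2), so the interior equations h_(i-1)·m_(i-1) + 2(h_(i-1)+h_i)·m_i + h_i·m_(i+1) = 6(Δ_i − Δ_(i-1)) read
  1·m_0 + 4·m_1 + 1·m_2 = 6(Δ_1 - Δ_0) = -18
  1·m_1 + 4·m_2 + 1·m_3 = 6(Δ_2 - Δ_1) = -12
  1·m_2 + 4·m_3 + 1·m_4 = 6(Δ_3 - Δ_2) = 36
Natural end conditions: m_0 = m_4 = 0.
Forward elimination and back-substitution give m_0 = 0, m_1 = -93/28, m_2 = -33/7, m_3 = 285/28, m_4 = 0.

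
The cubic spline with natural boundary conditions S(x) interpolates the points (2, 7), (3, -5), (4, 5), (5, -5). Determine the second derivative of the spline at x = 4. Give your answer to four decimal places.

Write σ_i for S''(x_i). With h_i = 1, 1, 1 and divided differences Δ_i = -12, 10, -10, the continuity of S' gives the tridiagonal system
  1·σ_0 + 4·σ_1 + 1·σ_2 = 6(Δ_1 - Δ_0) = 132
  1·σ_1 + 4·σ_2 + 1·σ_3 = 6(Δ_2 - Δ_1) = -120
Natural end conditions: σ_0 = σ_3 = 0.
Forward elimination and back-substitution give σ_0 = 0, σ_1 = 216/5, σ_2 = -204/5, σ_3 = 0.

-40.8000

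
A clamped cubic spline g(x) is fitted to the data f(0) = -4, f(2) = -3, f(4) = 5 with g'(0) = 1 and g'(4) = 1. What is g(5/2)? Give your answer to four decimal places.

-1.0352

Let σ_i = g''(x_i). Step sizes h_i = 2, 2; slopes of the chords Δ_i = (y_(i+1) - y_i)/h_i = 1/2, 4.
  2·σ_0 + 8·σ_1 + 2·σ_2 = 6(Δ_1 - Δ_0) = 21
Clamped end conditions give two more equations: 2h_0·σ_0 + h_0·σ_1 = 6(Δ_0 - g'(0)) = -3 and h_1·σ_1 + 2h_1·σ_2 = 6(g'(4) - Δ_1) = -18.
Solving the tridiagonal system: σ_0 = -27/8, σ_1 = 21/4, σ_2 = -57/8.
On [2, 4], g(x) = -3 + 23/8·(x - 2) + 21/8·(x - 2)² - 33/32·(x - 2)³.
With (x - 2) = 1/2: g(5/2) = -265/256.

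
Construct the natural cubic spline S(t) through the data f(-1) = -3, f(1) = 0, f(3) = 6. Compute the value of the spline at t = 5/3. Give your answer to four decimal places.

Let σ_i = S''(x_i). Step sizes h_i = 2, 2; slopes of the chords Δ_i = (y_(i+1) - y_i)/h_i = 3/2, 3.
  2·σ_0 + 8·σ_1 + 2·σ_2 = 6(Δ_1 - Δ_0) = 9
Natural end conditions: σ_0 = σ_2 = 0.
Hence σ_0 = 0, σ_1 = 9/8, σ_2 = 0.
On [1, 3], S(t) = 0 + 9/4·(t - 1) + 9/16·(t - 1)² - 3/32·(t - 1)³.
With (t - 1) = 2/3: S(5/3) = 31/18.

1.7222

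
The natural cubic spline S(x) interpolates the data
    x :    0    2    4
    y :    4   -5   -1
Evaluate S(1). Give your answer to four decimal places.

Write M_i for S''(x_i). With h_i = 2, 2 and divided differences Δ_i = -9/2, 2, the continuity of S' gives the tridiagonal system
  2·M_0 + 8·M_1 + 2·M_2 = 6(Δ_1 - Δ_0) = 39
Natural end conditions: M_0 = M_2 = 0.
Solving the tridiagonal system: M_0 = 0, M_1 = 39/8, M_2 = 0.
On [0, 2], S(x) = 4 - 49/8·x + 0·x² + 13/32·x³.
With x = 1: S(1) = -55/32.

-1.7188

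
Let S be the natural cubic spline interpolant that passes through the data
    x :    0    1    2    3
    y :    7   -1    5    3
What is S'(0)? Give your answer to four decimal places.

With M_i denoting the second derivative at x_i, h_i = 1, 1, 1, and Δ_i = (y_(i+1) − y_i)/h_i = -8, 6, -2:
  1·M_0 + 4·M_1 + 1·M_2 = 6(Δ_1 - Δ_0) = 84
  1·M_1 + 4·M_2 + 1·M_3 = 6(Δ_2 - Δ_1) = -48
Natural end conditions: M_0 = M_3 = 0.
Solving the tridiagonal system: M_0 = 0, M_1 = 128/5, M_2 = -92/5, M_3 = 0.
On [0, 1], S'(x) = b_0 + 2c_0·x + 3d_0·x² with b_0 = Δ_0 - h_0(2M_0 + M_1)/6 = -184/15, c_0 = M_0/2 = 0, d_0 = (M_1 - M_0)/(6h_0) = 64/15. So S'(0) = -184/15.

-12.2667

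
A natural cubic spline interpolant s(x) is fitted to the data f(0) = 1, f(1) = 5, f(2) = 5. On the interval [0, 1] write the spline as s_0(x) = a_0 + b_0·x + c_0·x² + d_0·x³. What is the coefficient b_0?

Put σ_i = s'' at the i-th knot. Here h = (1, 1) and Δ = (4, 0), so the interior equations h_(i-1)·σ_(i-1) + 2(h_(i-1)+h_i)·σ_i + h_i·σ_(i+1) = 6(Δ_i − Δ_(i-1)) read
  1·σ_0 + 4·σ_1 + 1·σ_2 = 6(Δ_1 - Δ_0) = -24
Natural end conditions: σ_0 = σ_2 = 0.
Solving: σ_0 = 0, σ_1 = -6, σ_2 = 0.
On [0, 1], with s_0(x) = a_0 + b_0·x + c_0·x² + d_0·x³: c_0 = σ_0/2 = 0, d_0 = (σ_1 - σ_0)/(6h_0) = -1, b_0 = Δ_0 - h_0(2σ_0 + σ_1)/6 = 5.

5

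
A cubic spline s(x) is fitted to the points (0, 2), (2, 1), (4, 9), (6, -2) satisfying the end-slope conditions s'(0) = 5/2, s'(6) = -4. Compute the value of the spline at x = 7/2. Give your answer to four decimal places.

Put σ_i = s'' at the i-th knot. Here h = (2, 2, 2) and Δ = (-1/2, 4, -11/2), so the interior equations h_(i-1)·σ_(i-1) + 2(h_(i-1)+h_i)·σ_i + h_i·σ_(i+1) = 6(Δ_i − Δ_(i-1)) read
  2·σ_0 + 8·σ_1 + 2·σ_2 = 6(Δ_1 - Δ_0) = 27
  2·σ_1 + 8·σ_2 + 2·σ_3 = 6(Δ_2 - Δ_1) = -57
Clamped end conditions give two more equations: 2h_0·σ_0 + h_0·σ_1 = 6(Δ_0 - s'(0)) = -18 and h_2·σ_2 + 2h_2·σ_3 = 6(s'(6) - Δ_2) = 9.
Forward elimination and back-substitution give σ_0 = -26/3, σ_1 = 25/3, σ_2 = -67/6, σ_3 = 47/6.
On [2, 4], s(x) = 1 + 13/6·(x - 2) + 25/6·(x - 2)² - 13/8·(x - 2)³.
With (x - 2) = 3/2: s(7/2) = 521/64.

8.1406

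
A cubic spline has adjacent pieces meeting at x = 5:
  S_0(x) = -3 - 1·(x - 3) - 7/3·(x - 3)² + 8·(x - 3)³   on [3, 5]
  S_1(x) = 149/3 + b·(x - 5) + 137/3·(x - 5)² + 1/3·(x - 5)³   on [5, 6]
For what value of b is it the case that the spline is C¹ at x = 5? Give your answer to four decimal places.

85.6667

S_0'(x) = -1 - 14/3·(x - 3) + 24·(x - 3)², so S_0'(5) = 257/3. On the right, S_1'(5) = b, so b = 257/3.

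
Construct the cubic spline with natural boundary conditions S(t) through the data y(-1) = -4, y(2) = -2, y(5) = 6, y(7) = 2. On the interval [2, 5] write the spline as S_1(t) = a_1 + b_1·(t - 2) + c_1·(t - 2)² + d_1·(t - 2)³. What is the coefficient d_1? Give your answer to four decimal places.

-0.2883

Write M_i for S''(x_i). With h_i = 3, 3, 2 and divided differences Δ_i = 2/3, 8/3, -2, the continuity of S' gives the tridiagonal system
  3·M_0 + 12·M_1 + 3·M_2 = 6(Δ_1 - Δ_0) = 12
  3·M_1 + 10·M_2 + 2·M_3 = 6(Δ_2 - Δ_1) = -28
Natural end conditions: M_0 = M_3 = 0.
Hence M_0 = 0, M_1 = 68/37, M_2 = -124/37, M_3 = 0.
On [2, 5], with S_1(t) = a_1 + b_1·(t - 2) + c_1·(t - 2)² + d_1·(t - 2)³: c_1 = M_1/2 = 34/37, d_1 = (M_2 - M_1)/(6h_1) = -32/111, b_1 = Δ_1 - h_1(2M_1 + M_2)/6 = 278/111.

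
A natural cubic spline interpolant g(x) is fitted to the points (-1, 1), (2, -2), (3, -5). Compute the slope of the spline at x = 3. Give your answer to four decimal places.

-3.2500

Put σ_i = g'' at the i-th knot. Here h = (3, 1) and Δ = (-1, -3), so the interior equations h_(i-1)·σ_(i-1) + 2(h_(i-1)+h_i)·σ_i + h_i·σ_(i+1) = 6(Δ_i − Δ_(i-1)) read
  3·σ_0 + 8·σ_1 + 1·σ_2 = 6(Δ_1 - Δ_0) = -12
Natural end conditions: σ_0 = σ_2 = 0.
Hence σ_0 = 0, σ_1 = -3/2, σ_2 = 0.
On [2, 3], g'(x) = b_1 + 2c_1·(x - 2) + 3d_1·(x - 2)² with b_1 = Δ_1 - h_1(2σ_1 + σ_2)/6 = -5/2, c_1 = σ_1/2 = -3/4, d_1 = (σ_2 - σ_1)/(6h_1) = 1/4. So g'(3) = -13/4.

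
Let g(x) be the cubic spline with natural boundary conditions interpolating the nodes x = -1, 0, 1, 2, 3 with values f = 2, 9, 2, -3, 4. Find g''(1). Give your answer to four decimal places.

4.2857

Put σ_i = g'' at the i-th knot. Here h = (1, 1, 1, 1) and Δ = (7, -7, -5, 7), so the interior equations h_(i-1)·σ_(i-1) + 2(h_(i-1)+h_i)·σ_i + h_i·σ_(i+1) = 6(Δ_i − Δ_(i-1)) read
  1·σ_0 + 4·σ_1 + 1·σ_2 = 6(Δ_1 - Δ_0) = -84
  1·σ_1 + 4·σ_2 + 1·σ_3 = 6(Δ_2 - Δ_1) = 12
  1·σ_2 + 4·σ_3 + 1·σ_4 = 6(Δ_3 - Δ_2) = 72
Natural end conditions: σ_0 = σ_4 = 0.
Solving the tridiagonal system: σ_0 = 0, σ_1 = -309/14, σ_2 = 30/7, σ_3 = 237/14, σ_4 = 0.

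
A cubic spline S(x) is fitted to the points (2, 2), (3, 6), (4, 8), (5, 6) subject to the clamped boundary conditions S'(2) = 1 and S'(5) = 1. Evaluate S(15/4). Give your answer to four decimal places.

With M_i denoting the second derivative at x_i, h_i = 1, 1, 1, and Δ_i = (y_(i+1) − y_i)/h_i = 4, 2, -2:
  1·M_0 + 4·M_1 + 1·M_2 = 6(Δ_1 - Δ_0) = -12
  1·M_1 + 4·M_2 + 1·M_3 = 6(Δ_2 - Δ_1) = -24
Clamped end conditions give two more equations: 2h_0·M_0 + h_0·M_1 = 6(Δ_0 - S'(2)) = 18 and h_2·M_2 + 2h_2·M_3 = 6(S'(5) - Δ_2) = 18.
Forward elimination and back-substitution give M_0 = 54/5, M_1 = -18/5, M_2 = -42/5, M_3 = 66/5.
On [3, 4], S(x) = 6 + 23/5·(x - 3) - 9/5·(x - 3)² - 4/5·(x - 3)³.
With (x - 3) = 3/4: S(15/4) = 81/10.

8.1000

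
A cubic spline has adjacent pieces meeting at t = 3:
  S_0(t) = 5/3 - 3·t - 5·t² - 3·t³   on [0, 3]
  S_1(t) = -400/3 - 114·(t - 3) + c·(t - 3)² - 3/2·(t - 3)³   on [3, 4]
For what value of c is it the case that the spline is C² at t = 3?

S_0''(t) = -10 - 18·t, so S_0''(3) = -64. On the right, S_1''(3) = 2c, so c = -32.

-32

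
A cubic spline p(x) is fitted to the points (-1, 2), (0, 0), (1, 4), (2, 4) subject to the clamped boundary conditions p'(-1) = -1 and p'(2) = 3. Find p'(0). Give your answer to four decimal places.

1.2667

Write m_i for p''(x_i). With h_i = 1, 1, 1 and divided differences Δ_i = -2, 4, 0, the continuity of p' gives the tridiagonal system
  1·m_0 + 4·m_1 + 1·m_2 = 6(Δ_1 - Δ_0) = 36
  1·m_1 + 4·m_2 + 1·m_3 = 6(Δ_2 - Δ_1) = -24
Clamped end conditions give two more equations: 2h_0·m_0 + h_0·m_1 = 6(Δ_0 - p'(-1)) = -6 and h_2·m_2 + 2h_2·m_3 = 6(p'(2) - Δ_2) = 18.
Solving the tridiagonal system: m_0 = -158/15, m_1 = 226/15, m_2 = -206/15, m_3 = 238/15.
On [0, 1], p'(x) = b_1 + 2c_1·x + 3d_1·x² with b_1 = Δ_1 - h_1(2m_1 + m_2)/6 = 19/15, c_1 = m_1/2 = 113/15, d_1 = (m_2 - m_1)/(6h_1) = -24/5. So p'(0) = 19/15.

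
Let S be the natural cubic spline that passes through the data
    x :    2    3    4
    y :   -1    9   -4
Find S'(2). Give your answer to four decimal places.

15.7500

With M_i denoting the second derivative at x_i, h_i = 1, 1, and Δ_i = (y_(i+1) − y_i)/h_i = 10, -13:
  1·M_0 + 4·M_1 + 1·M_2 = 6(Δ_1 - Δ_0) = -138
Natural end conditions: M_0 = M_2 = 0.
Solving: M_0 = 0, M_1 = -69/2, M_2 = 0.
On [2, 3], S'(x) = b_0 + 2c_0·(x - 2) + 3d_0·(x - 2)² with b_0 = Δ_0 - h_0(2M_0 + M_1)/6 = 63/4, c_0 = M_0/2 = 0, d_0 = (M_1 - M_0)/(6h_0) = -23/4. So S'(2) = 63/4.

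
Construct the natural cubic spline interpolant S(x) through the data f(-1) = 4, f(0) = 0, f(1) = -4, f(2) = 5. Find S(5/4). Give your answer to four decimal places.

-2.8875

Write σ_i for S''(x_i). With h_i = 1, 1, 1 and divided differences Δ_i = -4, -4, 9, the continuity of S' gives the tridiagonal system
  1·σ_0 + 4·σ_1 + 1·σ_2 = 6(Δ_1 - Δ_0) = 0
  1·σ_1 + 4·σ_2 + 1·σ_3 = 6(Δ_2 - Δ_1) = 78
Natural end conditions: σ_0 = σ_3 = 0.
Forward elimination and back-substitution give σ_0 = 0, σ_1 = -26/5, σ_2 = 104/5, σ_3 = 0.
On [1, 2], S(x) = -4 + 31/15·(x - 1) + 52/5·(x - 1)² - 52/15·(x - 1)³.
With (x - 1) = 1/4: S(5/4) = -231/80.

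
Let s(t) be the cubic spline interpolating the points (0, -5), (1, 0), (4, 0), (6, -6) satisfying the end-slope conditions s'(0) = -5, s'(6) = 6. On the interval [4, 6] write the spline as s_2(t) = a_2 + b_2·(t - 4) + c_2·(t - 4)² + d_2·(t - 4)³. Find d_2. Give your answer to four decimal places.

With M_i denoting the second derivative at x_i, h_i = 1, 3, 2, and Δ_i = (y_(i+1) − y_i)/h_i = 5, 0, -3:
  1·M_0 + 8·M_1 + 3·M_2 = 6(Δ_1 - Δ_0) = -30
  3·M_1 + 10·M_2 + 2·M_3 = 6(Δ_2 - Δ_1) = -18
Clamped end conditions give two more equations: 2h_0·M_0 + h_0·M_1 = 6(Δ_0 - s'(0)) = 60 and h_2·M_2 + 2h_2·M_3 = 6(s'(6) - Δ_2) = 54.
Solving: M_0 = 435/13, M_1 = -90/13, M_2 = -35/13, M_3 = 193/13.
On [4, 6], with s_2(t) = a_2 + b_2·(t - 4) + c_2·(t - 4)² + d_2·(t - 4)³: c_2 = M_2/2 = -35/26, d_2 = (M_3 - M_2)/(6h_2) = 19/13, b_2 = Δ_2 - h_2(2M_2 + M_3)/6 = -80/13.

1.4615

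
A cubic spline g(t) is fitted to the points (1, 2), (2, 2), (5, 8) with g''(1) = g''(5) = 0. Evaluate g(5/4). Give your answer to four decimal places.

1.9414

Write m_i for g''(x_i). With h_i = 1, 3 and divided differences Δ_i = 0, 2, the continuity of g' gives the tridiagonal system
  1·m_0 + 8·m_1 + 3·m_2 = 6(Δ_1 - Δ_0) = 12
Natural end conditions: m_0 = m_2 = 0.
Forward elimination and back-substitution give m_0 = 0, m_1 = 3/2, m_2 = 0.
On [1, 2], g(t) = 2 - 1/4·(t - 1) + 0·(t - 1)² + 1/4·(t - 1)³.
With (t - 1) = 1/4: g(5/4) = 497/256.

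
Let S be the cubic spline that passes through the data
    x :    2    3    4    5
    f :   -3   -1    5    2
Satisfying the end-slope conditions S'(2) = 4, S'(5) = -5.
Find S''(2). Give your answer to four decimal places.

Write σ_i for S''(x_i). With h_i = 1, 1, 1 and divided differences Δ_i = 2, 6, -3, the continuity of S' gives the tridiagonal system
  1·σ_0 + 4·σ_1 + 1·σ_2 = 6(Δ_1 - Δ_0) = 24
  1·σ_1 + 4·σ_2 + 1·σ_3 = 6(Δ_2 - Δ_1) = -54
Clamped end conditions give two more equations: 2h_0·σ_0 + h_0·σ_1 = 6(Δ_0 - S'(2)) = -12 and h_2·σ_2 + 2h_2·σ_3 = 6(S'(5) - Δ_2) = -12.
Forward elimination and back-substitution give σ_0 = -64/5, σ_1 = 68/5, σ_2 = -88/5, σ_3 = 14/5.

-12.8000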